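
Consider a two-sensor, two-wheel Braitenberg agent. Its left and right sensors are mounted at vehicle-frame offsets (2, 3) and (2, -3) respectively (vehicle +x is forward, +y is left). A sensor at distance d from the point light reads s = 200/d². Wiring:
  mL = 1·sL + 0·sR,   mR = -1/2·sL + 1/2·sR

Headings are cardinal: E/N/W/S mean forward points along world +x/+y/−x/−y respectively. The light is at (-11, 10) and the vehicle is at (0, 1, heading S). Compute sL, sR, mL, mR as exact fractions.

200/317 40/37 200/317 2640/11729

left sensor world pos  = (3, -1); dL² = 317
right sensor world pos = (-3, -1); dR² = 185
sL = 200/317 = 200/317
sR = 200/185 = 40/37
mL = 1·sL + 0·sR = 200/317
mR = -1/2·sL + 1/2·sR = 2640/11729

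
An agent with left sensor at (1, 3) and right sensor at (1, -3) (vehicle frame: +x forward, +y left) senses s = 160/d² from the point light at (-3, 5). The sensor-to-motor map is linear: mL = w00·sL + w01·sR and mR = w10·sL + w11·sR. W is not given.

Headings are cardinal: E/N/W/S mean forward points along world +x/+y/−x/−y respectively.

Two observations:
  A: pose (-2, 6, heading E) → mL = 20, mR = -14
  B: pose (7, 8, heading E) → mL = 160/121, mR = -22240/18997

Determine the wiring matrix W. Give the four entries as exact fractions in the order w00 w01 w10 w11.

0 1 -1/2 -1/2

obs A: pose=(-2,6,E) → sL=8, sR=20, mL=20, mR=-14
obs B: pose=(7,8,E) → sL=160/157, sR=160/121, mL=160/121, mR=-22240/18997
sensor matrix S = [[8, 20], [160/157, 160/121]]; det S = -186240/18997
solve [mL_A; mL_B] = S·[w00; w01] and [mR_A; mR_B] = S·[w10; w11]:
  w00 = 0, w01 = 1, w10 = -1/2, w11 = -1/2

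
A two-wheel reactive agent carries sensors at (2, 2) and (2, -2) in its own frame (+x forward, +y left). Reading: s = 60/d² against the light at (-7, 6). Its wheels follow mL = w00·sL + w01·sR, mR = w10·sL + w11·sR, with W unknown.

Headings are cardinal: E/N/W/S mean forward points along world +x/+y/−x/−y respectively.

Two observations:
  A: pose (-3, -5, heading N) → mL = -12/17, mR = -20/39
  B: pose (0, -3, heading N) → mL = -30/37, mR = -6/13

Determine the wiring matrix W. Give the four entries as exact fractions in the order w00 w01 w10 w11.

obs A: pose=(-3,-5,N) → sL=12/17, sR=20/39, mL=-12/17, mR=-20/39
obs B: pose=(0,-3,N) → sL=30/37, sR=6/13, mL=-30/37, mR=-6/13
sensor matrix S = [[12/17, 20/39], [30/37, 6/13]]; det S = -736/8177
solve [mL_A; mL_B] = S·[w00; w01] and [mR_A; mR_B] = S·[w10; w11]:
  w00 = -1, w01 = 0, w10 = 0, w11 = -1

-1 0 0 -1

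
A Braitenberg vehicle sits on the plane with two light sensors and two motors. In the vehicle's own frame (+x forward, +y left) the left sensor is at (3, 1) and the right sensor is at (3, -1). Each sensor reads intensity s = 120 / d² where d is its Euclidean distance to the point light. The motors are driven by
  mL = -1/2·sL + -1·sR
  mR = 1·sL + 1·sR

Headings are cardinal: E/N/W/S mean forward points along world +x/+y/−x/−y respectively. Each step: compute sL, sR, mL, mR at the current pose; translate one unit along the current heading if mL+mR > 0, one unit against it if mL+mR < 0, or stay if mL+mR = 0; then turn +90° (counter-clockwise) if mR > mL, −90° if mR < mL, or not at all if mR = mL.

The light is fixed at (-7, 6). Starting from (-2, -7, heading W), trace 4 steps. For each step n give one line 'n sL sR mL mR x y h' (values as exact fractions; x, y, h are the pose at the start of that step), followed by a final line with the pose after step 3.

n=0: pose=(-2,-7,W); sL=3/5, sR=30/37; mL=-411/370, mR=261/185; mL+mR=3/10 → advance +1; mR−mL=933/370 → turn +1·90°
n=1: pose=(-3,-7,S); sL=120/281, sR=24/53; mL=-9924/14893, mR=13104/14893; mL+mR=60/281 → advance +1; mR−mL=23028/14893 → turn +1·90°
n=2: pose=(-3,-8,E); sL=60/109, sR=60/137; mL=-10650/14933, mR=14760/14933; mL+mR=30/109 → advance +1; mR−mL=25410/14933 → turn +1·90°
n=3: pose=(-2,-8,N); sL=120/137, sR=120/157; mL=-25860/21509, mR=35280/21509; mL+mR=60/137 → advance +1; mR−mL=61140/21509 → turn +1·90°

0 3/5 30/37 -411/370 261/185 -2 -7 W
1 120/281 24/53 -9924/14893 13104/14893 -3 -7 S
2 60/109 60/137 -10650/14933 14760/14933 -3 -8 E
3 120/137 120/157 -25860/21509 35280/21509 -2 -8 N
final -2 -7 W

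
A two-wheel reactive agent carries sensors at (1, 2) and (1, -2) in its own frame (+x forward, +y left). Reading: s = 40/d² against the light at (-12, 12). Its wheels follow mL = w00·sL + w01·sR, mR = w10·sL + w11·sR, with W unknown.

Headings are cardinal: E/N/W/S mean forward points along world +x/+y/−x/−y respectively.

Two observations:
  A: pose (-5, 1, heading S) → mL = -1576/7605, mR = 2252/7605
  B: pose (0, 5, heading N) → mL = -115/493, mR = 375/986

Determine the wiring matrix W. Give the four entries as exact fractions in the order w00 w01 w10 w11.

obs A: pose=(-5,1,S) → sL=8/45, sR=40/169, mL=-1576/7605, mR=2252/7605
obs B: pose=(0,5,N) → sL=5/17, sR=5/29, mL=-115/493, mR=375/986
sensor matrix S = [[8/45, 40/169], [5/17, 5/29]]; det S = -29216/749853
solve [mL_A; mL_B] = S·[w00; w01] and [mR_A; mR_B] = S·[w10; w11]:
  w00 = -1/2, w01 = -1/2, w10 = 1, w11 = 1/2

-1/2 -1/2 1 1/2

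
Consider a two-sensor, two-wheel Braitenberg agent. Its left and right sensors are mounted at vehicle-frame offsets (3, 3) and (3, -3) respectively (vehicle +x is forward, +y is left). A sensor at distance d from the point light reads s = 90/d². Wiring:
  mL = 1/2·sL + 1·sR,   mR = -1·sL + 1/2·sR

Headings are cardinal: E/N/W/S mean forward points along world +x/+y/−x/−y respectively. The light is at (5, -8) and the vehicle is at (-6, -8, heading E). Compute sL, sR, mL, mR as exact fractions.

90/73 90/73 135/73 -45/73

left sensor world pos  = (-3, -5); dL² = 73
right sensor world pos = (-3, -11); dR² = 73
sL = 90/73 = 90/73
sR = 90/73 = 90/73
mL = 1/2·sL + 1·sR = 135/73
mR = -1·sL + 1/2·sR = -45/73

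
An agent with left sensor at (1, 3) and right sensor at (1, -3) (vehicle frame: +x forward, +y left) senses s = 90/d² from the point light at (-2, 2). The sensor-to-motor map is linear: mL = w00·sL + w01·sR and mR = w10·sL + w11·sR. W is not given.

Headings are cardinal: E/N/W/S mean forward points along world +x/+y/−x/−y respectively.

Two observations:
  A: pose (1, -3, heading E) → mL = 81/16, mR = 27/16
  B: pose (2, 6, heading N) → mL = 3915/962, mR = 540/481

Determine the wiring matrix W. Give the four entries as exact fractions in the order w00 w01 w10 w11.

obs A: pose=(1,-3,E) → sL=9/2, sR=9/8, mL=81/16, mR=27/16
obs B: pose=(2,6,N) → sL=45/13, sR=45/37, mL=3915/962, mR=540/481
sensor matrix S = [[9/2, 9/8], [45/13, 45/37]]; det S = 6075/3848
solve [mL_A; mL_B] = S·[w00; w01] and [mR_A; mR_B] = S·[w10; w11]:
  w00 = 1, w01 = 1/2, w10 = 1/2, w11 = -1/2

1 1/2 1/2 -1/2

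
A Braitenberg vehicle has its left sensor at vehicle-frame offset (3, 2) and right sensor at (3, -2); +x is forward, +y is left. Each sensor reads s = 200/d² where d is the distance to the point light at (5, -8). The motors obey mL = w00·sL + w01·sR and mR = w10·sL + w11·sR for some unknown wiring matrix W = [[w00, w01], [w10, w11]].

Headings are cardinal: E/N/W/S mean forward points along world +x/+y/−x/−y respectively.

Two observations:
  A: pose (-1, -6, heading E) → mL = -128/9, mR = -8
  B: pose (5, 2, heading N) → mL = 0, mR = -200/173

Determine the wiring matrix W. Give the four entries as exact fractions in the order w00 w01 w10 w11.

obs A: pose=(-1,-6,E) → sL=8, sR=200/9, mL=-128/9, mR=-8
obs B: pose=(5,2,N) → sL=200/173, sR=200/173, mL=0, mR=-200/173
sensor matrix S = [[8, 200/9], [200/173, 200/173]]; det S = -25600/1557
solve [mL_A; mL_B] = S·[w00; w01] and [mR_A; mR_B] = S·[w10; w11]:
  w00 = 1, w01 = -1, w10 = -1, w11 = 0

1 -1 -1 0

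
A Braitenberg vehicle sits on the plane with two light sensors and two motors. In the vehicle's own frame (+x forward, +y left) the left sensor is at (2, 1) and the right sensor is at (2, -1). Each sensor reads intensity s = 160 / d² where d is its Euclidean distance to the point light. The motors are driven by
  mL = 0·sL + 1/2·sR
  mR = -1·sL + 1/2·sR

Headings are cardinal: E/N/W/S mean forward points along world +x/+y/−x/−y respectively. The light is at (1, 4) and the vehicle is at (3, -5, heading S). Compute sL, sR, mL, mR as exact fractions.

16/13 80/61 40/61 -456/793

left sensor world pos  = (4, -7); dL² = 130
right sensor world pos = (2, -7); dR² = 122
sL = 160/130 = 16/13
sR = 160/122 = 80/61
mL = 0·sL + 1/2·sR = 40/61
mR = -1·sL + 1/2·sR = -456/793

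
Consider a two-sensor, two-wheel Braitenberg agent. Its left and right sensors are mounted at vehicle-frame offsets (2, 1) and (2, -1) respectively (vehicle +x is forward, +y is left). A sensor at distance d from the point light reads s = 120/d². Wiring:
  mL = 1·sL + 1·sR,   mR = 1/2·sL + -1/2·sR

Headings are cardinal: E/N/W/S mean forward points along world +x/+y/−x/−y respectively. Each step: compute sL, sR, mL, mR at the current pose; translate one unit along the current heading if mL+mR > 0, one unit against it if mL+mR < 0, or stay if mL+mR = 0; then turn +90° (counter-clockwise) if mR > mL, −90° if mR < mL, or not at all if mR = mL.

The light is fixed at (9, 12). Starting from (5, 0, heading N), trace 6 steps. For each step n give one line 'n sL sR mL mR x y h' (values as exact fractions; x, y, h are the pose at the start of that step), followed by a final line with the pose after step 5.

n=0: pose=(5,0,N); sL=24/25, sR=120/109; mL=5616/2725, mR=-192/2725; mL+mR=5424/2725 → advance +1; mR−mL=-5808/2725 → turn -1·90°
n=1: pose=(5,1,E); sL=15/13, sR=30/37; mL=945/481, mR=165/962; mL+mR=2055/962 → advance +1; mR−mL=-1725/962 → turn -1·90°
n=2: pose=(6,1,S); sL=120/173, sR=24/37; mL=8592/6401, mR=144/6401; mL+mR=8736/6401 → advance +1; mR−mL=-8448/6401 → turn -1·90°
n=3: pose=(6,0,W); sL=60/97, sR=60/73; mL=10200/7081, mR=-720/7081; mL+mR=9480/7081 → advance +1; mR−mL=-10920/7081 → turn -1·90°
n=4: pose=(5,0,N); sL=24/25, sR=120/109; mL=5616/2725, mR=-192/2725; mL+mR=5424/2725 → advance +1; mR−mL=-5808/2725 → turn -1·90°
n=5: pose=(5,1,E); sL=15/13, sR=30/37; mL=945/481, mR=165/962; mL+mR=2055/962 → advance +1; mR−mL=-1725/962 → turn -1·90°

0 24/25 120/109 5616/2725 -192/2725 5 0 N
1 15/13 30/37 945/481 165/962 5 1 E
2 120/173 24/37 8592/6401 144/6401 6 1 S
3 60/97 60/73 10200/7081 -720/7081 6 0 W
4 24/25 120/109 5616/2725 -192/2725 5 0 N
5 15/13 30/37 945/481 165/962 5 1 E
final 6 1 S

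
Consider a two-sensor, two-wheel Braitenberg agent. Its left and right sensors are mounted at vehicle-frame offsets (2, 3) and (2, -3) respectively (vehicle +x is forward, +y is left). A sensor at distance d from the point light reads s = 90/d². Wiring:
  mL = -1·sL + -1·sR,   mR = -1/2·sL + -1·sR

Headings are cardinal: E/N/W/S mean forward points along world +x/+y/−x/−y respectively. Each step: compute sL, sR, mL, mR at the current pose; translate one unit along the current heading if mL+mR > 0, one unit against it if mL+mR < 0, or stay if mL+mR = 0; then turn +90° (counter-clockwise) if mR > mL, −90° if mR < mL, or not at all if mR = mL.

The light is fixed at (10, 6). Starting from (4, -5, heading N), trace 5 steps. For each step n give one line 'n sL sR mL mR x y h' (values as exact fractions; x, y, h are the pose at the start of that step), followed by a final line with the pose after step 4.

n=0: pose=(4,-5,N); sL=5/9, sR=1; mL=-14/9, mR=-23/18; mL+mR=-17/6 → advance -1; mR−mL=5/18 → turn +1·90°
n=1: pose=(4,-6,W); sL=90/289, sR=18/29; mL=-7812/8381, mR=-6507/8381; mL+mR=-14319/8381 → advance -1; mR−mL=45/289 → turn +1·90°
n=2: pose=(5,-6,S); sL=9/20, sR=9/26; mL=-207/260, mR=-297/520; mL+mR=-711/520 → advance -1; mR−mL=9/40 → turn +1·90°
n=3: pose=(5,-5,E); sL=90/73, sR=18/41; mL=-5004/2993, mR=-3159/2993; mL+mR=-8163/2993 → advance -1; mR−mL=45/73 → turn +1·90°
n=4: pose=(4,-5,N); sL=5/9, sR=1; mL=-14/9, mR=-23/18; mL+mR=-17/6 → advance -1; mR−mL=5/18 → turn +1·90°

0 5/9 1 -14/9 -23/18 4 -5 N
1 90/289 18/29 -7812/8381 -6507/8381 4 -6 W
2 9/20 9/26 -207/260 -297/520 5 -6 S
3 90/73 18/41 -5004/2993 -3159/2993 5 -5 E
4 5/9 1 -14/9 -23/18 4 -5 N
final 4 -6 W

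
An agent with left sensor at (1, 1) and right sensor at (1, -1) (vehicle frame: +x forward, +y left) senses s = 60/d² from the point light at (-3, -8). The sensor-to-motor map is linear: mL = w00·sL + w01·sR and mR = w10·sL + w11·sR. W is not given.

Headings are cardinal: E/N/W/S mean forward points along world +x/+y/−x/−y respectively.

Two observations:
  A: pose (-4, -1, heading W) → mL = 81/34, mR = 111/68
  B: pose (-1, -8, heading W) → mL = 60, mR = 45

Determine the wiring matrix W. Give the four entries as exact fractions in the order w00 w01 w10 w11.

obs A: pose=(-4,-1,W) → sL=3/2, sR=15/17, mL=81/34, mR=111/68
obs B: pose=(-1,-8,W) → sL=30, sR=30, mL=60, mR=45
sensor matrix S = [[3/2, 15/17], [30, 30]]; det S = 315/17
solve [mL_A; mL_B] = S·[w00; w01] and [mR_A; mR_B] = S·[w10; w11]:
  w00 = 1, w01 = 1, w10 = 1/2, w11 = 1

1 1 1/2 1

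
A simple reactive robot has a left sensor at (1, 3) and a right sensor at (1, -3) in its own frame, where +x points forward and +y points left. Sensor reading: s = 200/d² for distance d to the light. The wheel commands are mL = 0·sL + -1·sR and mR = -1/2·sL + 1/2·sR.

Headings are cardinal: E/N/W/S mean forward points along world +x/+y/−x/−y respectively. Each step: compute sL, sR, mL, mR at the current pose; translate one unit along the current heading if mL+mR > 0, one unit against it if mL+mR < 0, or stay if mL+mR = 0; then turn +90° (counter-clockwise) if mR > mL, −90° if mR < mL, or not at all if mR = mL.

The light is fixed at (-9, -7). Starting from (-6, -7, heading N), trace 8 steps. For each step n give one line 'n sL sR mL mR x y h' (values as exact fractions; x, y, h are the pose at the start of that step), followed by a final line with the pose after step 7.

0 200 200/37 -200/37 -3600/37 -6 -7 N
1 10 25/4 -25/4 -15/8 -6 -8 E
2 200 8 -8 -96 -7 -8 N
3 20 100/17 -100/17 -120/17 -7 -9 E
4 8 200/13 -200/13 48/13 -8 -9 S
5 25 10 -10 -15/2 -8 -8 E
6 200/9 200/9 -200/9 0 -9 -8 N
7 100/13 100 -100 600/13 -9 -9 W
final -8 -9 S

n=0: pose=(-6,-7,N); sL=200, sR=200/37; mL=-200/37, mR=-3600/37; mL+mR=-3800/37 → advance -1; mR−mL=-3400/37 → turn -1·90°
n=1: pose=(-6,-8,E); sL=10, sR=25/4; mL=-25/4, mR=-15/8; mL+mR=-65/8 → advance -1; mR−mL=35/8 → turn +1·90°
n=2: pose=(-7,-8,N); sL=200, sR=8; mL=-8, mR=-96; mL+mR=-104 → advance -1; mR−mL=-88 → turn -1·90°
n=3: pose=(-7,-9,E); sL=20, sR=100/17; mL=-100/17, mR=-120/17; mL+mR=-220/17 → advance -1; mR−mL=-20/17 → turn -1·90°
n=4: pose=(-8,-9,S); sL=8, sR=200/13; mL=-200/13, mR=48/13; mL+mR=-152/13 → advance -1; mR−mL=248/13 → turn +1·90°
n=5: pose=(-8,-8,E); sL=25, sR=10; mL=-10, mR=-15/2; mL+mR=-35/2 → advance -1; mR−mL=5/2 → turn +1·90°
n=6: pose=(-9,-8,N); sL=200/9, sR=200/9; mL=-200/9, mR=0; mL+mR=-200/9 → advance -1; mR−mL=200/9 → turn +1·90°
n=7: pose=(-9,-9,W); sL=100/13, sR=100; mL=-100, mR=600/13; mL+mR=-700/13 → advance -1; mR−mL=1900/13 → turn +1·90°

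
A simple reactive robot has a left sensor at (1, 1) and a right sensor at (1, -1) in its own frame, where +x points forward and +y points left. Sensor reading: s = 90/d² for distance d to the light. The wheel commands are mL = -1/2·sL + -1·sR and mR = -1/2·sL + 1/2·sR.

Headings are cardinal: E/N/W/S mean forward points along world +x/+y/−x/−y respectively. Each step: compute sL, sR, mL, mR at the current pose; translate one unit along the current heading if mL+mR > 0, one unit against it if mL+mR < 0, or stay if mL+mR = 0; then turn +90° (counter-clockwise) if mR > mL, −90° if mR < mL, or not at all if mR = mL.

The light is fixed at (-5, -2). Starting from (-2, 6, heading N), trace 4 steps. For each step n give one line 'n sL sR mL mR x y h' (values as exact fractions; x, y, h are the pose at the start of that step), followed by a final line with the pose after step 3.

0 18/17 90/97 -2403/1649 -108/1649 -2 6 N
1 9/4 45/34 -333/136 -63/136 -2 5 W
2 90/61 2 -167/61 16/61 -1 5 S
3 45/53 45/37 -6435/3922 360/1961 -1 6 E
final -2 6 N

n=0: pose=(-2,6,N); sL=18/17, sR=90/97; mL=-2403/1649, mR=-108/1649; mL+mR=-2511/1649 → advance -1; mR−mL=135/97 → turn +1·90°
n=1: pose=(-2,5,W); sL=9/4, sR=45/34; mL=-333/136, mR=-63/136; mL+mR=-99/34 → advance -1; mR−mL=135/68 → turn +1·90°
n=2: pose=(-1,5,S); sL=90/61, sR=2; mL=-167/61, mR=16/61; mL+mR=-151/61 → advance -1; mR−mL=3 → turn +1·90°
n=3: pose=(-1,6,E); sL=45/53, sR=45/37; mL=-6435/3922, mR=360/1961; mL+mR=-5715/3922 → advance -1; mR−mL=135/74 → turn +1·90°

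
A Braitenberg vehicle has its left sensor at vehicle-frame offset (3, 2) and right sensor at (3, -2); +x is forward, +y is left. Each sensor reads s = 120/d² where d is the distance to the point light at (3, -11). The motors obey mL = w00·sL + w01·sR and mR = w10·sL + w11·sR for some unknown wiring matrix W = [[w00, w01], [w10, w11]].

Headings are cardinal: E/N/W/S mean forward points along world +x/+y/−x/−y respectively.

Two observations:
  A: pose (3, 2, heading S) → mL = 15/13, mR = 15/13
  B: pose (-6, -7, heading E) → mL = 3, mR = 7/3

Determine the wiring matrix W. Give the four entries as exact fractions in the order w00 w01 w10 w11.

obs A: pose=(3,2,S) → sL=15/13, sR=15/13, mL=15/13, mR=15/13
obs B: pose=(-6,-7,E) → sL=5/3, sR=3, mL=3, mR=7/3
sensor matrix S = [[15/13, 15/13], [5/3, 3]]; det S = 20/13
solve [mL_A; mL_B] = S·[w00; w01] and [mR_A; mR_B] = S·[w10; w11]:
  w00 = 0, w01 = 1, w10 = 1/2, w11 = 1/2

0 1 1/2 1/2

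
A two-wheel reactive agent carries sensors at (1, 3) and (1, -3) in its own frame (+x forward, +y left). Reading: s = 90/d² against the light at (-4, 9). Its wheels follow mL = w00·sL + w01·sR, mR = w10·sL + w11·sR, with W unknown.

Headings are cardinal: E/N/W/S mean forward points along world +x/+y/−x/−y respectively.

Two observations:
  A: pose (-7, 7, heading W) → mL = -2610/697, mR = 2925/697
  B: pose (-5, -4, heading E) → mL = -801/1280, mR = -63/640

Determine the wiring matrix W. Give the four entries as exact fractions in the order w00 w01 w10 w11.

-1/2 -1/2 -1/2 1

obs A: pose=(-7,7,W) → sL=90/41, sR=90/17, mL=-2610/697, mR=2925/697
obs B: pose=(-5,-4,E) → sL=9/10, sR=45/128, mL=-801/1280, mR=-63/640
sensor matrix S = [[90/41, 90/17], [9/10, 45/128]]; det S = -178119/44608
solve [mL_A; mL_B] = S·[w00; w01] and [mR_A; mR_B] = S·[w10; w11]:
  w00 = -1/2, w01 = -1/2, w10 = -1/2, w11 = 1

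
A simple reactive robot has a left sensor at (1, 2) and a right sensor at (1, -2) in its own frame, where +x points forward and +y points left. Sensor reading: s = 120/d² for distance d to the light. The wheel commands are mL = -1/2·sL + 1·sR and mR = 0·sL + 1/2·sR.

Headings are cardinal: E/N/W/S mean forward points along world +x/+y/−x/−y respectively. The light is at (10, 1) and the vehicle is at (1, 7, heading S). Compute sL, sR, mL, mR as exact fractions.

left sensor world pos  = (3, 6); dL² = 74
right sensor world pos = (-1, 6); dR² = 146
sL = 120/74 = 60/37
sR = 120/146 = 60/73
mL = -1/2·sL + 1·sR = 30/2701
mR = 0·sL + 1/2·sR = 30/73

60/37 60/73 30/2701 30/73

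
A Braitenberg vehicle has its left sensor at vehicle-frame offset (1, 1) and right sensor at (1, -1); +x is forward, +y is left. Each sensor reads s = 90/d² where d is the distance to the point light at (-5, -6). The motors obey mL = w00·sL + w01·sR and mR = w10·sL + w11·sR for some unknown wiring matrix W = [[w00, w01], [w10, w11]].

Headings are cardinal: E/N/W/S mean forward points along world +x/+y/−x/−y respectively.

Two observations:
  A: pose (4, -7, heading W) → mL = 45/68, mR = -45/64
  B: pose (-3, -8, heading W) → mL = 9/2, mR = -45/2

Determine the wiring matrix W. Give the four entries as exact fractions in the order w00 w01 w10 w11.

1/2 0 0 -1/2

obs A: pose=(4,-7,W) → sL=45/34, sR=45/32, mL=45/68, mR=-45/64
obs B: pose=(-3,-8,W) → sL=9, sR=45, mL=9/2, mR=-45/2
sensor matrix S = [[45/34, 45/32], [9, 45]]; det S = 25515/544
solve [mL_A; mL_B] = S·[w00; w01] and [mR_A; mR_B] = S·[w10; w11]:
  w00 = 1/2, w01 = 0, w10 = 0, w11 = -1/2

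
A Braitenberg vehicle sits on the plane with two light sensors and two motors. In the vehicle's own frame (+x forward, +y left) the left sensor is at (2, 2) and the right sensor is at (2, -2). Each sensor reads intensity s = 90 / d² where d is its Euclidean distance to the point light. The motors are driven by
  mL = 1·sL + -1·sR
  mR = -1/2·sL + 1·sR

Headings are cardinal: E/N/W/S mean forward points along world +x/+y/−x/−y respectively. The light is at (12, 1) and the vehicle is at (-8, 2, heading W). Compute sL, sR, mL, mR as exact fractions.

left sensor world pos  = (-10, 0); dL² = 485
right sensor world pos = (-10, 4); dR² = 493
sL = 90/485 = 18/97
sR = 90/493 = 90/493
mL = 1·sL + -1·sR = 144/47821
mR = -1/2·sL + 1·sR = 4293/47821

18/97 90/493 144/47821 4293/47821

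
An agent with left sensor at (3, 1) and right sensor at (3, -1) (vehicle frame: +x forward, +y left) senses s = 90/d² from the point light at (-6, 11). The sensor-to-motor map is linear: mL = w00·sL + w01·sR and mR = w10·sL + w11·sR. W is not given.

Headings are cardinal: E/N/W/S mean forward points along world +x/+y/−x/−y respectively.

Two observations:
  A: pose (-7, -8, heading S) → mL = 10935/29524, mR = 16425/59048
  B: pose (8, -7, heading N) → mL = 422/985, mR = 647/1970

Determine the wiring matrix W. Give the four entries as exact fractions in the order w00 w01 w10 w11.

obs A: pose=(-7,-8,S) → sL=45/242, sR=45/244, mL=10935/29524, mR=16425/59048
obs B: pose=(8,-7,N) → sL=45/197, sR=1/5, mL=422/985, mR=647/1970
sensor matrix S = [[45/242, 45/244], [45/197, 1/5]]; det S = -28719/5816228
solve [mL_A; mL_B] = S·[w00; w01] and [mR_A; mR_B] = S·[w10; w11]:
  w00 = 1, w01 = 1, w10 = 1, w11 = 1/2

1 1 1 1/2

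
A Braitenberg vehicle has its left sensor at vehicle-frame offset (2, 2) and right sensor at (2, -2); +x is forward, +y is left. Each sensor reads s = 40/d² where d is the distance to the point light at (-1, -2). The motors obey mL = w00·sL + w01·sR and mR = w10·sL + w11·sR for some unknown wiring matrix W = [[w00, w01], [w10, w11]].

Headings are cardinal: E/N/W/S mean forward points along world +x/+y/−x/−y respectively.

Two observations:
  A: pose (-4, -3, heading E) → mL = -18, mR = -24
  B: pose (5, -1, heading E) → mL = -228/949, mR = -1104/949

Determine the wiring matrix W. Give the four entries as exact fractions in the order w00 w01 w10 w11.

obs A: pose=(-4,-3,E) → sL=20, sR=4, mL=-18, mR=-24
obs B: pose=(5,-1,E) → sL=40/73, sR=8/13, mL=-228/949, mR=-1104/949
sensor matrix S = [[20, 4], [40/73, 8/13]]; det S = 9600/949
solve [mL_A; mL_B] = S·[w00; w01] and [mR_A; mR_B] = S·[w10; w11]:
  w00 = -1, w01 = 1/2, w10 = -1, w11 = -1

-1 1/2 -1 -1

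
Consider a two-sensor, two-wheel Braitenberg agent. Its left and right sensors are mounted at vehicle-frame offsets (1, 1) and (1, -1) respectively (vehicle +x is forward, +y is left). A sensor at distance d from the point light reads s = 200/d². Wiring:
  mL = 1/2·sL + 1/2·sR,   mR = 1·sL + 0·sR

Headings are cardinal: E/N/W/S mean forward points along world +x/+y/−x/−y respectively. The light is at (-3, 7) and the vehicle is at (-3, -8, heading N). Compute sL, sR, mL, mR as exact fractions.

200/197 200/197 200/197 200/197

left sensor world pos  = (-4, -7); dL² = 197
right sensor world pos = (-2, -7); dR² = 197
sL = 200/197 = 200/197
sR = 200/197 = 200/197
mL = 1/2·sL + 1/2·sR = 200/197
mR = 1·sL + 0·sR = 200/197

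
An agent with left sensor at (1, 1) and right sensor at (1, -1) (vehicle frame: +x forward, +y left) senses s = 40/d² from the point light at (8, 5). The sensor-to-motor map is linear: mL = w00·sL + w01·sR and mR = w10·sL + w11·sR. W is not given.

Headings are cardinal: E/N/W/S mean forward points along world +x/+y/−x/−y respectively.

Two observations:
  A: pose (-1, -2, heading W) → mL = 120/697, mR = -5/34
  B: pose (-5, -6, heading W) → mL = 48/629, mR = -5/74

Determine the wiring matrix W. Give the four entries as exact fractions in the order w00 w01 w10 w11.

obs A: pose=(-1,-2,W) → sL=10/41, sR=5/17, mL=120/697, mR=-5/34
obs B: pose=(-5,-6,W) → sL=2/17, sR=5/37, mL=48/629, mR=-5/74
sensor matrix S = [[10/41, 5/17], [2/17, 5/37]]; det S = -720/438413
solve [mL_A; mL_B] = S·[w00; w01] and [mR_A; mR_B] = S·[w10; w11]:
  w00 = -1/2, w01 = 1, w10 = 0, w11 = -1/2

-1/2 1 0 -1/2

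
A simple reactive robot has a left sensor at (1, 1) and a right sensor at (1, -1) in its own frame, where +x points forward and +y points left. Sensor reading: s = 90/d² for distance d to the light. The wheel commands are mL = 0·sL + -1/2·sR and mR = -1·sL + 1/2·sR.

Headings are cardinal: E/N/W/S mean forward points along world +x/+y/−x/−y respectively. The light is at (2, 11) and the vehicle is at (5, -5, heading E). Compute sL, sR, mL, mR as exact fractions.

left sensor world pos  = (6, -4); dL² = 241
right sensor world pos = (6, -6); dR² = 305
sL = 90/241 = 90/241
sR = 90/305 = 18/61
mL = 0·sL + -1/2·sR = -9/61
mR = -1·sL + 1/2·sR = -3321/14701

90/241 18/61 -9/61 -3321/14701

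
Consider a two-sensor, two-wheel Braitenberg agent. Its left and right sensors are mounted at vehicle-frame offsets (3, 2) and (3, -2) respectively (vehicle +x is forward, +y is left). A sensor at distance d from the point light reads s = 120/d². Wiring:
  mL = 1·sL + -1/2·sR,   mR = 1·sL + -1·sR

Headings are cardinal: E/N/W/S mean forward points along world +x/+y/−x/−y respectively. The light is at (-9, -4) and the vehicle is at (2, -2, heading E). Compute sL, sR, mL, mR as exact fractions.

left sensor world pos  = (5, 0); dL² = 212
right sensor world pos = (5, -4); dR² = 196
sL = 120/212 = 30/53
sR = 120/196 = 30/49
mL = 1·sL + -1/2·sR = 675/2597
mR = 1·sL + -1·sR = -120/2597

30/53 30/49 675/2597 -120/2597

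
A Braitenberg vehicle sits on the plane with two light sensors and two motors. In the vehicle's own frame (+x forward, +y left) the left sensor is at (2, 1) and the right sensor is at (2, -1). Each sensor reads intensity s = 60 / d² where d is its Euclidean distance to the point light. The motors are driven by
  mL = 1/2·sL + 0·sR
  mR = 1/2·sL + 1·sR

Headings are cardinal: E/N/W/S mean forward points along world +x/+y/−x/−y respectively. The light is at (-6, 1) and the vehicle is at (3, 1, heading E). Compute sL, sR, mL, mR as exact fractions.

30/61 30/61 15/61 45/61

left sensor world pos  = (5, 2); dL² = 122
right sensor world pos = (5, 0); dR² = 122
sL = 60/122 = 30/61
sR = 60/122 = 30/61
mL = 1/2·sL + 0·sR = 15/61
mR = 1/2·sL + 1·sR = 45/61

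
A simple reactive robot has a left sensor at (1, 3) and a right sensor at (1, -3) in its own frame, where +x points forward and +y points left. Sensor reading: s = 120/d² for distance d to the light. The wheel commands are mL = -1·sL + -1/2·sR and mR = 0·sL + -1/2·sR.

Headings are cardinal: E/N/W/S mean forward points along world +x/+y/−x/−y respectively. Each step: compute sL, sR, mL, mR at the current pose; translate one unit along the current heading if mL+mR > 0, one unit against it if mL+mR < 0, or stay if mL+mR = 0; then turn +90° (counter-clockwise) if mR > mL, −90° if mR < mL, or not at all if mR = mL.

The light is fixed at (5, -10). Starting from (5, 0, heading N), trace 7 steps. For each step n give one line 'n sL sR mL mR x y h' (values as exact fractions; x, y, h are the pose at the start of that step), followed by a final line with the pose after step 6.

n=0: pose=(5,0,N); sL=12/13, sR=12/13; mL=-18/13, mR=-6/13; mL+mR=-24/13 → advance -1; mR−mL=12/13 → turn +1·90°
n=1: pose=(5,-1,W); sL=120/37, sR=24/29; mL=-3924/1073, mR=-12/29; mL+mR=-4368/1073 → advance -1; mR−mL=120/37 → turn +1·90°
n=2: pose=(6,-1,S); sL=3/2, sR=30/17; mL=-81/34, mR=-15/17; mL+mR=-111/34 → advance -1; mR−mL=3/2 → turn +1·90°
n=3: pose=(6,0,E); sL=120/173, sR=120/53; mL=-16740/9169, mR=-60/53; mL+mR=-27120/9169 → advance -1; mR−mL=120/173 → turn +1·90°
n=4: pose=(5,0,N); sL=12/13, sR=12/13; mL=-18/13, mR=-6/13; mL+mR=-24/13 → advance -1; mR−mL=12/13 → turn +1·90°
n=5: pose=(5,-1,W); sL=120/37, sR=24/29; mL=-3924/1073, mR=-12/29; mL+mR=-4368/1073 → advance -1; mR−mL=120/37 → turn +1·90°
n=6: pose=(6,-1,S); sL=3/2, sR=30/17; mL=-81/34, mR=-15/17; mL+mR=-111/34 → advance -1; mR−mL=3/2 → turn +1·90°

0 12/13 12/13 -18/13 -6/13 5 0 N
1 120/37 24/29 -3924/1073 -12/29 5 -1 W
2 3/2 30/17 -81/34 -15/17 6 -1 S
3 120/173 120/53 -16740/9169 -60/53 6 0 E
4 12/13 12/13 -18/13 -6/13 5 0 N
5 120/37 24/29 -3924/1073 -12/29 5 -1 W
6 3/2 30/17 -81/34 -15/17 6 -1 S
final 6 0 E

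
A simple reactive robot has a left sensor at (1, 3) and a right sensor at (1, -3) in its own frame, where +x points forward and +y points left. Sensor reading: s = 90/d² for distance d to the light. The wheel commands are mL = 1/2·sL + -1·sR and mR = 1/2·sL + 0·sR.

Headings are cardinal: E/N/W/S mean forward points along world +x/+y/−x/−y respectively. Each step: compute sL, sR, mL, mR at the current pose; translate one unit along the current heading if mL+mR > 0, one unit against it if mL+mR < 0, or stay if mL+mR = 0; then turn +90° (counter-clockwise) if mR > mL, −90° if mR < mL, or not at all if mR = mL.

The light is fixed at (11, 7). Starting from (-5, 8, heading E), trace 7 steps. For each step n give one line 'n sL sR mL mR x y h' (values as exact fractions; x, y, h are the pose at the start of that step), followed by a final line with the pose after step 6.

n=0: pose=(-5,8,E); sL=90/241, sR=90/229; mL=-11385/55189, mR=45/241; mL+mR=-1080/55189 → advance -1; mR−mL=90/229 → turn +1·90°
n=1: pose=(-6,8,N); sL=45/202, sR=9/20; mL=-171/505, mR=45/404; mL+mR=-459/2020 → advance -1; mR−mL=9/20 → turn +1·90°
n=2: pose=(-6,7,W); sL=10/37, sR=10/37; mL=-5/37, mR=5/37; mL+mR=0 → advance +0; mR−mL=10/37 → turn +1·90°
n=3: pose=(-6,7,S); sL=90/197, sR=90/401; mL=315/78997, mR=45/197; mL+mR=18360/78997 → advance +1; mR−mL=90/401 → turn +1·90°
n=4: pose=(-6,6,E); sL=9/26, sR=45/136; mL=-279/1768, mR=9/52; mL+mR=27/1768 → advance +1; mR−mL=45/136 → turn +1·90°
n=5: pose=(-5,6,N); sL=90/361, sR=90/169; mL=-24885/61009, mR=45/361; mL+mR=-17280/61009 → advance -1; mR−mL=90/169 → turn +1·90°
n=6: pose=(-5,5,W); sL=45/157, sR=9/29; mL=-1521/9106, mR=45/314; mL+mR=-108/4553 → advance -1; mR−mL=9/29 → turn +1·90°

0 90/241 90/229 -11385/55189 45/241 -5 8 E
1 45/202 9/20 -171/505 45/404 -6 8 N
2 10/37 10/37 -5/37 5/37 -6 7 W
3 90/197 90/401 315/78997 45/197 -6 7 S
4 9/26 45/136 -279/1768 9/52 -6 6 E
5 90/361 90/169 -24885/61009 45/361 -5 6 N
6 45/157 9/29 -1521/9106 45/314 -5 5 W
final -4 5 S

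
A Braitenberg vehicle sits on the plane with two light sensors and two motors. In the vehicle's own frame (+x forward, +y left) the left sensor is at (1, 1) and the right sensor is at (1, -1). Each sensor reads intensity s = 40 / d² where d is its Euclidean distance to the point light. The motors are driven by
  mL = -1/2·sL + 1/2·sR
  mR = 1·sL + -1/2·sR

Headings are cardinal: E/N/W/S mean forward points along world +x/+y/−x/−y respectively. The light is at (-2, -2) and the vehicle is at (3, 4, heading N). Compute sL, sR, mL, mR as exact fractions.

left sensor world pos  = (2, 5); dL² = 65
right sensor world pos = (4, 5); dR² = 85
sL = 40/65 = 8/13
sR = 40/85 = 8/17
mL = -1/2·sL + 1/2·sR = -16/221
mR = 1·sL + -1/2·sR = 84/221

8/13 8/17 -16/221 84/221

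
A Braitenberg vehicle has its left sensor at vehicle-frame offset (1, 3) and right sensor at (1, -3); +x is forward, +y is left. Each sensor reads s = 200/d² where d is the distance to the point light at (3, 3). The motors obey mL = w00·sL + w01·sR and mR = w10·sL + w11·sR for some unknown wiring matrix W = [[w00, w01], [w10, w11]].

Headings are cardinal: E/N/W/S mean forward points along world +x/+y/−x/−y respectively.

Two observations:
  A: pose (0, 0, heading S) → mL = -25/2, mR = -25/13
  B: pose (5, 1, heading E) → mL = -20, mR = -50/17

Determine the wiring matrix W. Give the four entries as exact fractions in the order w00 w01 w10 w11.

obs A: pose=(0,0,S) → sL=25/2, sR=50/13, mL=-25/2, mR=-25/13
obs B: pose=(5,1,E) → sL=20, sR=100/17, mL=-20, mR=-50/17
sensor matrix S = [[25/2, 50/13], [20, 100/17]]; det S = -750/221
solve [mL_A; mL_B] = S·[w00; w01] and [mR_A; mR_B] = S·[w10; w11]:
  w00 = -1, w01 = 0, w10 = 0, w11 = -1/2

-1 0 0 -1/2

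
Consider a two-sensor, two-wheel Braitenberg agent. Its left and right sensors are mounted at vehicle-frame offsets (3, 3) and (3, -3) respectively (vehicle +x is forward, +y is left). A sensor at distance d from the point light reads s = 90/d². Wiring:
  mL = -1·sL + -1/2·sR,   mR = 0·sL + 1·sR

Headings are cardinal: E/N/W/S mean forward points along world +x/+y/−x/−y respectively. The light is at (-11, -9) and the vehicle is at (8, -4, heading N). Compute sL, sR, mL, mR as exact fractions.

left sensor world pos  = (5, -1); dL² = 320
right sensor world pos = (11, -1); dR² = 548
sL = 90/320 = 9/32
sR = 90/548 = 45/274
mL = -1·sL + -1/2·sR = -1593/4384
mR = 0·sL + 1·sR = 45/274

9/32 45/274 -1593/4384 45/274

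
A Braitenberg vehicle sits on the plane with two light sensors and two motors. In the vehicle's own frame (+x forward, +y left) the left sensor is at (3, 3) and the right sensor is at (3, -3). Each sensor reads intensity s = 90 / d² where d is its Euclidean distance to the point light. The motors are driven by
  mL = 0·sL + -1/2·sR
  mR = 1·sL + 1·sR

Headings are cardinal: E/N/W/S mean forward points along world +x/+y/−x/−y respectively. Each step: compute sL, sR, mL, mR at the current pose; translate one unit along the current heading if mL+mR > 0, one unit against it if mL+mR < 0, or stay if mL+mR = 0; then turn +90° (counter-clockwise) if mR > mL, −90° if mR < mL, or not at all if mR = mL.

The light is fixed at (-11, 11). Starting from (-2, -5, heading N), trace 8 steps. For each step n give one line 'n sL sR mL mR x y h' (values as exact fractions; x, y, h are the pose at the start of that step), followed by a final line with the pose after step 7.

n=0: pose=(-2,-5,N); sL=18/41, sR=90/313; mL=-45/313, mR=9324/12833; mL+mR=7479/12833 → advance +1; mR−mL=11169/12833 → turn +1·90°
n=1: pose=(-2,-4,W); sL=1/4, sR=1/2; mL=-1/4, mR=3/4; mL+mR=1/2 → advance +1; mR−mL=1 → turn +1·90°
n=2: pose=(-3,-4,S); sL=18/89, sR=90/349; mL=-45/349, mR=14292/31061; mL+mR=10287/31061 → advance +1; mR−mL=18297/31061 → turn +1·90°
n=3: pose=(-3,-5,E); sL=9/29, sR=45/241; mL=-45/482, mR=3474/6989; mL+mR=5643/13978 → advance +1; mR−mL=8253/13978 → turn +1·90°
n=4: pose=(-2,-5,N); sL=18/41, sR=90/313; mL=-45/313, mR=9324/12833; mL+mR=7479/12833 → advance +1; mR−mL=11169/12833 → turn +1·90°
n=5: pose=(-2,-4,W); sL=1/4, sR=1/2; mL=-1/4, mR=3/4; mL+mR=1/2 → advance +1; mR−mL=1 → turn +1·90°
n=6: pose=(-3,-4,S); sL=18/89, sR=90/349; mL=-45/349, mR=14292/31061; mL+mR=10287/31061 → advance +1; mR−mL=18297/31061 → turn +1·90°
n=7: pose=(-3,-5,E); sL=9/29, sR=45/241; mL=-45/482, mR=3474/6989; mL+mR=5643/13978 → advance +1; mR−mL=8253/13978 → turn +1·90°

0 18/41 90/313 -45/313 9324/12833 -2 -5 N
1 1/4 1/2 -1/4 3/4 -2 -4 W
2 18/89 90/349 -45/349 14292/31061 -3 -4 S
3 9/29 45/241 -45/482 3474/6989 -3 -5 E
4 18/41 90/313 -45/313 9324/12833 -2 -5 N
5 1/4 1/2 -1/4 3/4 -2 -4 W
6 18/89 90/349 -45/349 14292/31061 -3 -4 S
7 9/29 45/241 -45/482 3474/6989 -3 -5 E
final -2 -5 N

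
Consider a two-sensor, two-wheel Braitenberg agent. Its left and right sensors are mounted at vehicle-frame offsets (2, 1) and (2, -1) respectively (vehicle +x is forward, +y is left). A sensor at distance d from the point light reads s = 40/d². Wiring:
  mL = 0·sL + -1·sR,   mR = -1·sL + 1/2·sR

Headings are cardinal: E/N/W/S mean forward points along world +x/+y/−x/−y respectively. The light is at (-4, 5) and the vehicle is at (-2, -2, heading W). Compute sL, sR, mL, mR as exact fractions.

5/8 10/9 -10/9 -5/72

left sensor world pos  = (-4, -3); dL² = 64
right sensor world pos = (-4, -1); dR² = 36
sL = 40/64 = 5/8
sR = 40/36 = 10/9
mL = 0·sL + -1·sR = -10/9
mR = -1·sL + 1/2·sR = -5/72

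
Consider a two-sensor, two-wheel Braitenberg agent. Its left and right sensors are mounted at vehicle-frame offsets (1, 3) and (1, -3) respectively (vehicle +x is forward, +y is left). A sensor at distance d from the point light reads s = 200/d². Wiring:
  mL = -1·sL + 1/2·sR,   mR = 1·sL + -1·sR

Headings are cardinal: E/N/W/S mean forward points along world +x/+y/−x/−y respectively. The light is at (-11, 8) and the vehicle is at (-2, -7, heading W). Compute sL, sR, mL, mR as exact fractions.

left sensor world pos  = (-3, -10); dL² = 388
right sensor world pos = (-3, -4); dR² = 208
sL = 200/388 = 50/97
sR = 200/208 = 25/26
mL = -1·sL + 1/2·sR = -175/5044
mR = 1·sL + -1·sR = -1125/2522

50/97 25/26 -175/5044 -1125/2522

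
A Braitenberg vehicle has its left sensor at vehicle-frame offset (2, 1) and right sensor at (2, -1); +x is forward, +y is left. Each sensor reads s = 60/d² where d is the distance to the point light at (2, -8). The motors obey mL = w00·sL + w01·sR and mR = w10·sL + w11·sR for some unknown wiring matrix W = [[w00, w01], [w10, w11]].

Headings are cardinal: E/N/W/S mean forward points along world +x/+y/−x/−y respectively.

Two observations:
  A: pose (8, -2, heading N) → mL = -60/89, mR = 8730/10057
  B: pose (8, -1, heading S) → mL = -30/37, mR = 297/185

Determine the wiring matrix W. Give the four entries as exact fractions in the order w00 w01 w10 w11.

obs A: pose=(8,-2,N) → sL=60/89, sR=60/113, mL=-60/89, mR=8730/10057
obs B: pose=(8,-1,S) → sL=30/37, sR=6/5, mL=-30/37, mR=297/185
sensor matrix S = [[60/89, 60/113], [30/37, 6/5]]; det S = 140832/372109
solve [mL_A; mL_B] = S·[w00; w01] and [mR_A; mR_B] = S·[w10; w11]:
  w00 = -1, w01 = 0, w10 = 1/2, w11 = 1

-1 0 1/2 1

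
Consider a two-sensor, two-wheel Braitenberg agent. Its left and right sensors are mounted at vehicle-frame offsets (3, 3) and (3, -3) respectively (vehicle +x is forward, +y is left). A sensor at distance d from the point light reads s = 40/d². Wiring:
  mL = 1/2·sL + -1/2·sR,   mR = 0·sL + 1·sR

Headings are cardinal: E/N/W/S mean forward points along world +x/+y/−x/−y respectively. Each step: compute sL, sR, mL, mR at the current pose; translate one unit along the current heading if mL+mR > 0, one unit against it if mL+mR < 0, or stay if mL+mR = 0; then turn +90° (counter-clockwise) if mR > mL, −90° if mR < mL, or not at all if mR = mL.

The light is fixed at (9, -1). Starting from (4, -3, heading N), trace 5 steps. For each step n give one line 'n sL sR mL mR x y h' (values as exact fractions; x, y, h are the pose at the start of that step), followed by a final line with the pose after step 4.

0 8/13 8 -48/13 8 4 -3 N
1 1/2 10/17 -3/68 10/17 4 -2 W
2 8/5 40/97 288/485 40/97 3 -2 S
3 20/53 20/41 -120/2173 20/41 3 -3 W
4 40/41 8/25 336/1025 8/25 2 -3 S
final 2 -4 W

n=0: pose=(4,-3,N); sL=8/13, sR=8; mL=-48/13, mR=8; mL+mR=56/13 → advance +1; mR−mL=152/13 → turn +1·90°
n=1: pose=(4,-2,W); sL=1/2, sR=10/17; mL=-3/68, mR=10/17; mL+mR=37/68 → advance +1; mR−mL=43/68 → turn +1·90°
n=2: pose=(3,-2,S); sL=8/5, sR=40/97; mL=288/485, mR=40/97; mL+mR=488/485 → advance +1; mR−mL=-88/485 → turn -1·90°
n=3: pose=(3,-3,W); sL=20/53, sR=20/41; mL=-120/2173, mR=20/41; mL+mR=940/2173 → advance +1; mR−mL=1180/2173 → turn +1·90°
n=4: pose=(2,-3,S); sL=40/41, sR=8/25; mL=336/1025, mR=8/25; mL+mR=664/1025 → advance +1; mR−mL=-8/1025 → turn -1·90°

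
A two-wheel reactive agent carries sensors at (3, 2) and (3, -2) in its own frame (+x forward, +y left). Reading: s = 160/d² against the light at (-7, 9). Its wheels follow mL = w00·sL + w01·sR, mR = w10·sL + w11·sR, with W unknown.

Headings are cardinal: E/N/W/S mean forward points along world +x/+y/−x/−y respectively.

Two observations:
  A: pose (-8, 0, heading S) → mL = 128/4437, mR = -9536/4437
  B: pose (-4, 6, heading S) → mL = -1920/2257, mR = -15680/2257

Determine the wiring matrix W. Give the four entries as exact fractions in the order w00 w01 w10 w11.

obs A: pose=(-8,0,S) → sL=32/29, sR=160/153, mL=128/4437, mR=-9536/4437
obs B: pose=(-4,6,S) → sL=160/61, sR=160/37, mL=-1920/2257, mR=-15680/2257
sensor matrix S = [[32/29, 160/153], [160/61, 160/37]]; det S = 20316160/10014309
solve [mL_A; mL_B] = S·[w00; w01] and [mR_A; mR_B] = S·[w10; w11]:
  w00 = 1/2, w01 = -1/2, w10 = -1, w11 = -1

1/2 -1/2 -1 -1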